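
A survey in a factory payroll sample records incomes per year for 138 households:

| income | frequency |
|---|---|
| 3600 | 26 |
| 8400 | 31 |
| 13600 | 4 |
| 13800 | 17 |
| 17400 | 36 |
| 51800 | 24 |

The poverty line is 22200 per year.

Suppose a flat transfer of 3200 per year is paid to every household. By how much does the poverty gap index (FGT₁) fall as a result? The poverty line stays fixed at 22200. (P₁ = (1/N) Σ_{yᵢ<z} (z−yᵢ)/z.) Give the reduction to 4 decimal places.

Before: below the line — 26×3600, 31×8400, 4×13600, 17×13800, 36×17400; poverty gap index (FGT₁) = 0.411738.
After the 3200 transfer: below the line — 26×6800, 31×11600, 4×16800, 17×17000, 36×20600; poverty gap index (FGT₁) = 0.292662.
Reduction = 0.411738 − 0.292662 = 0.1191.

0.1191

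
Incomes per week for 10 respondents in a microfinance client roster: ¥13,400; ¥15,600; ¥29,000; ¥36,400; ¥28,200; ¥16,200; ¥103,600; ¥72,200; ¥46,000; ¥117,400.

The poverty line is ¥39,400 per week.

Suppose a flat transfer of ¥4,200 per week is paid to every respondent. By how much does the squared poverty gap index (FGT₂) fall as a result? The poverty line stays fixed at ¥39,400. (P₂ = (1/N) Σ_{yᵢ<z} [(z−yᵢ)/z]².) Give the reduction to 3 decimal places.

0.046

Before: below the line — ¥13,400, ¥15,600, ¥16,200, ¥28,200, ¥29,000, ¥36,400; squared poverty gap index (FGT₂) = 0.13034.
After the ¥4,200 transfer: below the line — ¥17,600, ¥19,800, ¥20,400, ¥32,400, ¥33,200; squared poverty gap index (FGT₂) = 0.08425.
Reduction = 0.13034 − 0.08425 = 0.046.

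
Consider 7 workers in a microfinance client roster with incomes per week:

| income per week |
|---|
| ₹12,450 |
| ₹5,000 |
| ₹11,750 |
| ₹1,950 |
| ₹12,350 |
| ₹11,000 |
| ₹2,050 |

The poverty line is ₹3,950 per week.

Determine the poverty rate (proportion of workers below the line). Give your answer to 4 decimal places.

2 of the 7 workers have income below ₹3,950.
H = 2/7 = 0.2857.

0.2857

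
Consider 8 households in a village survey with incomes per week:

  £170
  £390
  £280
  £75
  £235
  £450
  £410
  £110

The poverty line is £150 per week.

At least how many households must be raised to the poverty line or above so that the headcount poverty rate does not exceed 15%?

2 of the 8 households are poor, so H = 2/8 = 0.250.
A headcount ratio of at most 15% allows at most ⌊0.15 × 8⌋ = 1 poor households.
So at least 2 − 1 = 1 must be lifted.

1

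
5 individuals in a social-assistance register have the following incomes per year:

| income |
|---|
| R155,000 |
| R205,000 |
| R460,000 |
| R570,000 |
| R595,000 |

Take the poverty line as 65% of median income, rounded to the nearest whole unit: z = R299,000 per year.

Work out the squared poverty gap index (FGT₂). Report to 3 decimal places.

Poor units: R155,000, R205,000 (q = 2 of N = 5).
Gap ratios (z−y)/z: (299000−155000)/299000 = 0.4816; (299000−205000)/299000 = 0.3144.
Squared: 0.2319; 0.0988.
Sum = 0.330779; P₂ = 0.330779 / 5 = 0.066.

0.066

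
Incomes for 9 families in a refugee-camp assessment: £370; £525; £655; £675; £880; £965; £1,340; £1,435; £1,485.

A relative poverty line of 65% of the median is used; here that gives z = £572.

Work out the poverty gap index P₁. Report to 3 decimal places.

0.048

Below the line: £370, £525 (q = 2 of N = 9).
Relative gaps: (572−370)/572 = 0.3531; (572−525)/572 = 0.0822.
Σ = 0.435315. Dividing by the full population N = 9 gives P₁ = 0.048.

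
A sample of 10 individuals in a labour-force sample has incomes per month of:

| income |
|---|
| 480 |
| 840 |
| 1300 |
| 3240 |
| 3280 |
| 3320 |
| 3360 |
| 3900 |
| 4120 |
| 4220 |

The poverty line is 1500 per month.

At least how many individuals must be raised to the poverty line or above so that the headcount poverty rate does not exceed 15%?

2

3 of the 10 individuals are poor, so H = 3/10 = 0.300.
A headcount ratio of at most 15% allows at most ⌊0.15 × 10⌋ = 1 poor individuals.
So at least 3 − 1 = 2 must be lifted.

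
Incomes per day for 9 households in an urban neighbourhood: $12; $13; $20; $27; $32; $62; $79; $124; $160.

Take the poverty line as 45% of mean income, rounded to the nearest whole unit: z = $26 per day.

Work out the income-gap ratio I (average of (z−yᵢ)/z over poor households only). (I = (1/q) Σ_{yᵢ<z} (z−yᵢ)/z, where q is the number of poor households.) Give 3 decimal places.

Below the line: $12, $13, $20 (q = 3 of N = 9).
Shortfall ratios (z−y)/z: 0.5385, 0.5000, 0.2308; sum = 1.269231.
I averages over the q = 3 poor units only: 1.269231 / 3 = 0.423.

0.423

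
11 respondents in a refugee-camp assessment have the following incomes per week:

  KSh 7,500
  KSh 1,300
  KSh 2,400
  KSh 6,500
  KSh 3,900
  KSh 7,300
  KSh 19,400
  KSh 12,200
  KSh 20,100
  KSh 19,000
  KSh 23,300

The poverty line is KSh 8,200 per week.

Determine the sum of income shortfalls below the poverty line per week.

Below the line: KSh 1,300, KSh 2,400, KSh 3,900, KSh 6,500, KSh 7,300, KSh 7,500 (q = 6 of N = 11).
Individual gaps: 8200−1300 = 6900; 8200−2400 = 5800; 8200−3900 = 4300; 8200−6500 = 1700; 8200−7300 = 900; 8200−7500 = 700.
Aggregate gap = KSh 20,300.

KSh 20,300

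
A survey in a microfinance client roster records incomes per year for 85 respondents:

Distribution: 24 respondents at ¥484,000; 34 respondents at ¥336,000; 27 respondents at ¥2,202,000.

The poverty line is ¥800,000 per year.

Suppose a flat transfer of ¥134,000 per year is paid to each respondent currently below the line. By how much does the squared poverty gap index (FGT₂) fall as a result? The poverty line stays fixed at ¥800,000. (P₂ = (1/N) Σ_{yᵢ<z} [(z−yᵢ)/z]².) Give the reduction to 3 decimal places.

Before: below the line — 34×¥336,000, 24×¥484,000; squared poverty gap index (FGT₂) = 0.17861.
After the ¥134,000 transfer: below the line — 34×¥470,000, 24×¥618,000; squared poverty gap index (FGT₂) = 0.08268.
Reduction = 0.17861 − 0.08268 = 0.096.

0.096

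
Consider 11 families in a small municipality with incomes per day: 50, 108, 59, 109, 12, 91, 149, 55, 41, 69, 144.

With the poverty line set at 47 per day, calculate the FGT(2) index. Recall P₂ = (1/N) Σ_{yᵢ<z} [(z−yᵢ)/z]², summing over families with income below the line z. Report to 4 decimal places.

0.0519

Below the line: 12, 41 (q = 2 of N = 11).
Gap ratios (z−y)/z: (47−12)/47 = 0.7447; (47−41)/47 = 0.1277.
Squared: 0.5545; 0.0163.
Sum = 0.570847; P₂ = 0.570847 / 11 = 0.0519.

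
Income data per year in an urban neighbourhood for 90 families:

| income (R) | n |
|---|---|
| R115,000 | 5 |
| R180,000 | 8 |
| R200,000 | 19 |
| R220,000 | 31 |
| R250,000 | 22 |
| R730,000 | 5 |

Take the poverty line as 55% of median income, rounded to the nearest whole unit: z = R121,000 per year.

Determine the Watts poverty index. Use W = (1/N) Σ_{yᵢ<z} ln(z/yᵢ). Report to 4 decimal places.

0.0028

Below the line: 5×R115,000 (q = 5 of N = 90).
ln(z/y) terms: ln(121000/115000) = 0.0509 (×5).
W = 0.254292 / 90 = 0.0028.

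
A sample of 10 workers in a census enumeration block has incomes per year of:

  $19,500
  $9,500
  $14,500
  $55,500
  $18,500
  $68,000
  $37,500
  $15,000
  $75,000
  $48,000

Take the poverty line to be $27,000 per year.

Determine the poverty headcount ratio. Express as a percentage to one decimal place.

50.0%

5 of the 10 workers have income below $27,000.
H = 5/10 = 50.0%.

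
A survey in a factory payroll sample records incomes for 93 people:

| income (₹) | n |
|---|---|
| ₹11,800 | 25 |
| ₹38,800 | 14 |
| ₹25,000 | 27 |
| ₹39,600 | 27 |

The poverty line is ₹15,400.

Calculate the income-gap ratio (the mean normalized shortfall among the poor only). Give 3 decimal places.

0.234

Incomes under z: 25×₹11,800 (q = 25 of N = 93).
Shortfall ratios (z−y)/z: 0.2338 (×25); sum = 5.844156.
The income-gap ratio divides by q (the poor only): 5.844156 / 25 = 0.234.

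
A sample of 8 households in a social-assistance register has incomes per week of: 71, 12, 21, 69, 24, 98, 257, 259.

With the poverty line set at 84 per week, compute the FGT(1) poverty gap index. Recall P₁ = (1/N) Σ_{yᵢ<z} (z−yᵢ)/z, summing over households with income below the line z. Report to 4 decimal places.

0.3318

Poor units: 12, 21, 24, 69, 71 (q = 5 of N = 8).
Gap ratios (z−y)/z: (84−12)/84 = 0.8571; (84−21)/84 = 0.7500; (84−24)/84 = 0.7143; (84−69)/84 = 0.1786; (84−71)/84 = 0.1548.
Σ = 2.654762. Dividing by the full population N = 8 gives P₁ = 0.3318.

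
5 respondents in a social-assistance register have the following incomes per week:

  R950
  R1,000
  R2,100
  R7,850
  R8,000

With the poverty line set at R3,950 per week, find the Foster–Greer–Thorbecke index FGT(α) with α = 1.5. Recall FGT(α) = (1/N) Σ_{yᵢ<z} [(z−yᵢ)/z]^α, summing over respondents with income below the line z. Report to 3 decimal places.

Incomes under z: R950, R1,000, R2,100 (q = 3 of N = 5).
Gap ratios (z−y)/z: (3950−950)/3950 = 0.7595; (3950−1000)/3950 = 0.7468; (3950−2100)/3950 = 0.4684.
Raised to α = 1.5: 0.66189; 0.64541; 0.32053.
Sum = 1.627828; FGT(1.5) = 1.627828 / 5 = 0.326.

0.326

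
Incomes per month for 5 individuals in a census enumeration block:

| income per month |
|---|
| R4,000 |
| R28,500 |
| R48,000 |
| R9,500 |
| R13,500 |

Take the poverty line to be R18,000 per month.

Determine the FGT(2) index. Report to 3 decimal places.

0.178

Below the line: R4,000, R9,500, R13,500 (q = 3 of N = 5).
Relative gaps: (18000−4000)/18000 = 0.7778; (18000−9500)/18000 = 0.4722; (18000−13500)/18000 = 0.2500.
Squared: 0.6049; 0.2230; 0.0625.
Sum = 0.890432; P₂ = 0.890432 / 5 = 0.178.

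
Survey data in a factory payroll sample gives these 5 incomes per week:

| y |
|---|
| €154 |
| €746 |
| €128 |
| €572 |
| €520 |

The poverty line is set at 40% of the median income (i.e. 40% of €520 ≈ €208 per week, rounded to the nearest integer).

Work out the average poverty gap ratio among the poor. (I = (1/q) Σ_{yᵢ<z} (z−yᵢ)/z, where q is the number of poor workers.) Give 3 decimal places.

0.322

Poor units: €128, €154 (q = 2 of N = 5).
Relative gaps: 0.3846, 0.2596; sum = 0.644231.
I averages over the q = 2 poor units only: 0.644231 / 2 = 0.322.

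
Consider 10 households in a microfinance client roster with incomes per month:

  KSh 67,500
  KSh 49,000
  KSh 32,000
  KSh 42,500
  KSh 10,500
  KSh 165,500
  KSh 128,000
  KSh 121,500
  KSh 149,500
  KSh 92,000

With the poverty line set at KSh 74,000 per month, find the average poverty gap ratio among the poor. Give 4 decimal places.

Below z: KSh 10,500, KSh 32,000, KSh 42,500, KSh 49,000, KSh 67,500 (q = 5 of N = 10).
Relative gaps: 0.8581, 0.5676, 0.4257, 0.3378, 0.0878; sum = 2.277027.
I averages over the q = 5 poor units only: 2.277027 / 5 = 0.4554.

0.4554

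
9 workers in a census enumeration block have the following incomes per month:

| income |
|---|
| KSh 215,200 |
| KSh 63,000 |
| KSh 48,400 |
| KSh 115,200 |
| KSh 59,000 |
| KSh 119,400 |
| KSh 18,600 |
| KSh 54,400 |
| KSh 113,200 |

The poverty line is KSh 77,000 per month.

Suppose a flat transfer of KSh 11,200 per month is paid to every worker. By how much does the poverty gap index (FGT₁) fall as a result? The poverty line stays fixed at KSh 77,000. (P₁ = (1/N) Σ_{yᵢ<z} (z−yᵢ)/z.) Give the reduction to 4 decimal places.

0.0808

Before: below the line — KSh 18,600, KSh 48,400, KSh 54,400, KSh 59,000, KSh 63,000; poverty gap index (FGT₁) = 0.204329.
After the KSh 11,200 transfer: below the line — KSh 29,800, KSh 59,600, KSh 65,600, KSh 70,200, KSh 74,200; poverty gap index (FGT₁) = 0.123521.
Reduction = 0.204329 − 0.123521 = 0.0808.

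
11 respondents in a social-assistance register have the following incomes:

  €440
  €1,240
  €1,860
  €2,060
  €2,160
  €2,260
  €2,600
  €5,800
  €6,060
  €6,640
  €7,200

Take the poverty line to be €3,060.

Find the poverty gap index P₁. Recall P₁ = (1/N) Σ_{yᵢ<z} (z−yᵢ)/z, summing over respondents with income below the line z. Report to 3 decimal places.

0.261

Incomes under z: €440, €1,240, €1,860, €2,060, €2,160, €2,260, €2,600 (q = 7 of N = 11).
Normalized shortfalls: (3060−440)/3060 = 0.8562; (3060−1240)/3060 = 0.5948; (3060−1860)/3060 = 0.3922; (3060−2060)/3060 = 0.3268; (3060−2160)/3060 = 0.2941; (3060−2260)/3060 = 0.2614; (3060−2600)/3060 = 0.1503.
Σ = 2.875817. Dividing by the full population N = 11 gives P₁ = 0.261.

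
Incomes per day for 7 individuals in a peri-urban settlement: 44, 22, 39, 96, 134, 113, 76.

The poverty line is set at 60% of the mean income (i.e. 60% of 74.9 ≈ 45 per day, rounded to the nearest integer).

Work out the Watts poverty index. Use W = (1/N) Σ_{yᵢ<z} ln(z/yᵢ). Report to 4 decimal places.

0.1259

Poor units: 22, 39, 44 (q = 3 of N = 7).
Log shortfalls: ln(45/22) = 0.7156; ln(45/39) = 0.1431; ln(45/44) = 0.0225.
W = 0.881194 / 7 = 0.1259.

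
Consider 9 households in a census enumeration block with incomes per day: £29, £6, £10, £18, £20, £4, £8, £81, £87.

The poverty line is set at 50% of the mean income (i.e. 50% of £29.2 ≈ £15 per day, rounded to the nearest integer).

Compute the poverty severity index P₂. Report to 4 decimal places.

Below z: £4, £6, £8, £10 (q = 4 of N = 9).
Shortfall ratios: (15−4)/15 = 0.7333; (15−6)/15 = 0.6000; (15−8)/15 = 0.4667; (15−10)/15 = 0.3333.
Squared: 0.5378; 0.3600; 0.2178; 0.1111.
Sum = 1.226667; P₂ = 1.226667 / 9 = 0.1363.

0.1363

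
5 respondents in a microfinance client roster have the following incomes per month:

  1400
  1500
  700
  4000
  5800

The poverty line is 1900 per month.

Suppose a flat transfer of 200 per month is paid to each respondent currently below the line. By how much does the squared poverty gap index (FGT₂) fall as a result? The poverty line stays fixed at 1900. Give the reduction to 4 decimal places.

0.0399

Before: below the line — 700, 1400, 1500; squared poverty gap index (FGT₂) = 0.102493.
After the 200 transfer: below the line — 900, 1600, 1700; squared poverty gap index (FGT₂) = 0.062604.
Reduction = 0.102493 − 0.062604 = 0.0399.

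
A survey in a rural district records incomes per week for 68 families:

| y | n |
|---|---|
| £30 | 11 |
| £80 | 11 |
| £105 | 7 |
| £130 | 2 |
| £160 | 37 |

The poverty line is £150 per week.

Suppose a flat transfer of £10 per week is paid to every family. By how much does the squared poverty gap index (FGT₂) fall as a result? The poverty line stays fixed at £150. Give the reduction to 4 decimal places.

Before: below the line — 11×£30, 11×£80, 7×£105, 2×£130; squared poverty gap index (FGT₂) = 0.148546.
After the £10 transfer: below the line — 11×£40, 11×£90, 7×£115, 2×£140; squared poverty gap index (FGT₂) = 0.118611.
Reduction = 0.148546 − 0.118611 = 0.0299.

0.0299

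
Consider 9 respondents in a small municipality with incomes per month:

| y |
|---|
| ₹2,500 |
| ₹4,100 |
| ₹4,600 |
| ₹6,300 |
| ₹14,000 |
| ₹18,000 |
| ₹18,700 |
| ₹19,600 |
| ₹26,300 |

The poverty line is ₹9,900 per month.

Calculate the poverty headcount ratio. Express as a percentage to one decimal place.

44.4%

4 of the 9 respondents have income below ₹9,900.
H = 4/9 = 44.4%.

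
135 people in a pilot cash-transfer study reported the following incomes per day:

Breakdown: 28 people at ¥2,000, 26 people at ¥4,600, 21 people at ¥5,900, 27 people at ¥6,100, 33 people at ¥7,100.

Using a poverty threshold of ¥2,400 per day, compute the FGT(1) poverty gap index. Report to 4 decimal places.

Below z: 28×¥2,000 (q = 28 of N = 135).
Normalized shortfalls: (2400−2000)/2400 = 0.1667 (×28).
Σ = 4.666667. Dividing by the full population N = 135 gives P₁ = 0.0346.

0.0346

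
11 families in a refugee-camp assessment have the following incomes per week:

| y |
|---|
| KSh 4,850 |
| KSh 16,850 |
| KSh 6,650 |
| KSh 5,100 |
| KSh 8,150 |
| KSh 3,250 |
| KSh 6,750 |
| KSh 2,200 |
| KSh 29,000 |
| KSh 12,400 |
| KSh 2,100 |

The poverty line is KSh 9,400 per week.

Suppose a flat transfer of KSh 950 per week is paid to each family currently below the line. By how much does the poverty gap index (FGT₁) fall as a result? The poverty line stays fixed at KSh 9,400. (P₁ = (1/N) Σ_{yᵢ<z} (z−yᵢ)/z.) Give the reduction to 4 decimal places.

0.0735

Before: below the line — KSh 2,100, KSh 2,200, KSh 3,250, KSh 4,850, KSh 5,100, KSh 6,650, KSh 6,750, KSh 8,150; poverty gap index (FGT₁) = 0.349613.
After the KSh 950 transfer: below the line — KSh 3,050, KSh 3,150, KSh 4,200, KSh 5,800, KSh 6,050, KSh 7,600, KSh 7,700, KSh 9,100; poverty gap index (FGT₁) = 0.276112.
Reduction = 0.349613 − 0.276112 = 0.0735.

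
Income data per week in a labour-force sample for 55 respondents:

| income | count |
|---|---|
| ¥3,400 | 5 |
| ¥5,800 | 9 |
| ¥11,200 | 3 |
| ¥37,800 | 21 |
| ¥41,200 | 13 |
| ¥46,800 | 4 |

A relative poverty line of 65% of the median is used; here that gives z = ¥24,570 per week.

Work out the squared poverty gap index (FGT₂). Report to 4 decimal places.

Below the line: 5×¥3,400, 9×¥5,800, 3×¥11,200 (q = 17 of N = 55).
Gap ratios (z−y)/z: (24570−3400)/24570 = 0.8616 (×5); (24570−5800)/24570 = 0.7639 (×9); (24570−11200)/24570 = 0.5442 (×3).
Squared: 0.7424 (×5); 0.5836 (×9); 0.2961 (×3).
Sum = 9.852708; P₂ = 9.852708 / 55 = 0.1791.

0.1791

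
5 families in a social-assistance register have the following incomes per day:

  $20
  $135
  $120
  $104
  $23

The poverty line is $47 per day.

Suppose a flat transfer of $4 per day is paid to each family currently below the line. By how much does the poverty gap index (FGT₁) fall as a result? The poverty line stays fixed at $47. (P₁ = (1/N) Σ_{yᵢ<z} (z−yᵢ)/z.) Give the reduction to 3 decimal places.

0.034

Before: below the line — $20, $23; poverty gap index (FGT₁) = 0.21702.
After the $4 transfer: below the line — $24, $27; poverty gap index (FGT₁) = 0.18298.
Reduction = 0.21702 − 0.18298 = 0.034.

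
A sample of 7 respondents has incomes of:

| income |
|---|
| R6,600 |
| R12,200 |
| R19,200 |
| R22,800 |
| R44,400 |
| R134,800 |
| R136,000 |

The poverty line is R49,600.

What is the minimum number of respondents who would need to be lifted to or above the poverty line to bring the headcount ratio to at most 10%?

5 of the 7 respondents are poor, so H = 5/7 = 0.714.
A headcount ratio of at most 10% allows at most ⌊0.10 × 7⌋ = 0 poor respondents.
So at least 5 − 0 = 5 must be lifted.

5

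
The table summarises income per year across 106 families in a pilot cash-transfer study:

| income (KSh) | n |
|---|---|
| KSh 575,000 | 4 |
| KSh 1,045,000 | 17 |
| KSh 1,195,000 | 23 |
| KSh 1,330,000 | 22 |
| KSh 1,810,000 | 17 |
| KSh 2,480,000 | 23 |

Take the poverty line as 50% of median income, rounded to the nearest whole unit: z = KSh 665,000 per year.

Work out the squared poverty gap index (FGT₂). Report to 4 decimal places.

Below the line: 4×KSh 575,000 (q = 4 of N = 106).
Shortfall ratios: (665000−575000)/665000 = 0.1353 (×4).
Squared: 0.0183 (×4).
Sum = 0.073266; P₂ = 0.073266 / 106 = 0.0007.

0.0007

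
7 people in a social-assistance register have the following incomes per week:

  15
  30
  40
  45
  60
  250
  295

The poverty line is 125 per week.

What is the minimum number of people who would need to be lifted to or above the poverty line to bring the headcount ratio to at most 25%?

4

5 of the 7 people are poor, so H = 5/7 = 0.714.
A headcount ratio of at most 25% allows at most ⌊0.25 × 7⌋ = 1 poor people.
So at least 5 − 1 = 4 must be lifted.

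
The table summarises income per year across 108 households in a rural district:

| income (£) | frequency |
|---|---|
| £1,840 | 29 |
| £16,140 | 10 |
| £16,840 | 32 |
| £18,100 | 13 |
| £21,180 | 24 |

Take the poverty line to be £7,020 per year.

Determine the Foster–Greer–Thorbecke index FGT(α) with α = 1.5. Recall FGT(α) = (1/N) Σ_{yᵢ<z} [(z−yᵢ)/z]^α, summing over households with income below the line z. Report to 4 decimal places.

Incomes under z: 29×£1,840 (q = 29 of N = 108).
Normalized shortfalls: (7020−1840)/7020 = 0.7379 (×29).
Raised to α = 1.5: 0.63385 (×29).
Sum = 18.381755; FGT(1.5) = 18.381755 / 108 = 0.1702.

0.1702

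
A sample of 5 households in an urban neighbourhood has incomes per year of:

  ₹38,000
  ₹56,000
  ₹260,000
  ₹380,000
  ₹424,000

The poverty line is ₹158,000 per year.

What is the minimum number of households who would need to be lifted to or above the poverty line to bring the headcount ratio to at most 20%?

2 of the 5 households are poor, so H = 2/5 = 0.400.
A headcount ratio of at most 20% allows at most ⌊0.20 × 5⌋ = 1 poor households.
So at least 2 − 1 = 1 must be lifted.

1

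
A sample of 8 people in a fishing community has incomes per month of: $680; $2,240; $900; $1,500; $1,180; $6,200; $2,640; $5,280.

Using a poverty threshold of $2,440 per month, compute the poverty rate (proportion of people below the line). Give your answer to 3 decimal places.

0.625

5 of the 8 people have income below $2,440.
H = 5/8 = 0.625.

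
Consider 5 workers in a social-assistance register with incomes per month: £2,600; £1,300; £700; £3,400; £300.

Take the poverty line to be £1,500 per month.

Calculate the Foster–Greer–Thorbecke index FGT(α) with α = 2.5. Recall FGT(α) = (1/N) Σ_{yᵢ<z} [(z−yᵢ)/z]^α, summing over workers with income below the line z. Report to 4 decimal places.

0.1573

Incomes under z: £300, £700, £1,300 (q = 3 of N = 5).
Shortfall ratios: (1500−300)/1500 = 0.8000; (1500−700)/1500 = 0.5333; (1500−1300)/1500 = 0.1333.
Raised to α = 2.5: 0.57243; 0.20773; 0.00649.
Sum = 0.786654; FGT(2.5) = 0.786654 / 5 = 0.1573.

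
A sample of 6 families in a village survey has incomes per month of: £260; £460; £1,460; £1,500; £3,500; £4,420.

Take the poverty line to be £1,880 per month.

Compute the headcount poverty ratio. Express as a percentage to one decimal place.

4 of the 6 families have income below £1,880.
H = 4/6 = 66.7%.

66.7%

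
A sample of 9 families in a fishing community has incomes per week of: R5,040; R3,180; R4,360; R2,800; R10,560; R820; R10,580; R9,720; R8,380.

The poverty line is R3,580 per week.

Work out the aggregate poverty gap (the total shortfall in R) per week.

R3,940

Poor units: R820, R2,800, R3,180 (q = 3 of N = 9).
Individual gaps: 3580−820 = 2760; 3580−2800 = 780; 3580−3180 = 400.
Aggregate gap = R3,940.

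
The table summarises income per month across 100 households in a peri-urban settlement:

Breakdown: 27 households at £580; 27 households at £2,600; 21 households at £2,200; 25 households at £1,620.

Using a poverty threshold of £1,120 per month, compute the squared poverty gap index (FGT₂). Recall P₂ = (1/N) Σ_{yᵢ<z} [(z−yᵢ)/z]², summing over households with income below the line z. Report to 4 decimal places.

Poor units: 27×£580 (q = 27 of N = 100).
Relative gaps: (1120−580)/1120 = 0.4821 (×27).
Squared: 0.2325 (×27).
Sum = 6.276467; P₂ = 6.276467 / 100 = 0.0628.

0.0628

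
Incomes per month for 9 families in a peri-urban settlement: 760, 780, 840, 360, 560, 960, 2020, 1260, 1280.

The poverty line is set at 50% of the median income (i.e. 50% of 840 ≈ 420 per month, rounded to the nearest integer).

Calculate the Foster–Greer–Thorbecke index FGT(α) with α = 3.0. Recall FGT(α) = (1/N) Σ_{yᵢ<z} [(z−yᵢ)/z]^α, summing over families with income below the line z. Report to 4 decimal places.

0.0003

Below the line: 360 (q = 1 of N = 9).
Shortfall ratios: (420−360)/420 = 0.1429.
Raised to α = 3.0: 0.00292.
Sum = 0.002915; FGT(3.0) = 0.002915 / 9 = 0.0003.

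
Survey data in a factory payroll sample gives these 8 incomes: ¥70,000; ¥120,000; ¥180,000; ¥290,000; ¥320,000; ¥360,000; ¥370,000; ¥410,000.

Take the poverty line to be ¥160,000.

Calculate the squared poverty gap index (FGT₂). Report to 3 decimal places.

Below z: ¥70,000, ¥120,000 (q = 2 of N = 8).
Shortfall ratios: (160000−70000)/160000 = 0.5625; (160000−120000)/160000 = 0.2500.
Squared: 0.3164; 0.0625.
Sum = 0.378906; P₂ = 0.378906 / 8 = 0.047.

0.047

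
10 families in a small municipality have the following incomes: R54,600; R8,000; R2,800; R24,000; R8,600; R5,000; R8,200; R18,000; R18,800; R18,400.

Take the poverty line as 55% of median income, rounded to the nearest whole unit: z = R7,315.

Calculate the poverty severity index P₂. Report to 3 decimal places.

Incomes under z: R2,800, R5,000 (q = 2 of N = 10).
Relative gaps: (7315−2800)/7315 = 0.6172; (7315−5000)/7315 = 0.3165.
Squared: 0.3810; 0.1002.
Sum = 0.481122; P₂ = 0.481122 / 10 = 0.048.

0.048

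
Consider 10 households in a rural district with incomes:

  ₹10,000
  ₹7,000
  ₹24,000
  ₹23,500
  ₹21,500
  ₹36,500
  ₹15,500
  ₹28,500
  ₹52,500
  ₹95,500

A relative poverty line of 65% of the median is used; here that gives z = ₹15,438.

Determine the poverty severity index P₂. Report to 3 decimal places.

0.042

Poor units: ₹7,000, ₹10,000 (q = 2 of N = 10).
Normalized shortfalls: (15438−7000)/15438 = 0.5466; (15438−10000)/15438 = 0.3522.
Squared: 0.2987; 0.1241.
Sum = 0.422821; P₂ = 0.422821 / 10 = 0.042.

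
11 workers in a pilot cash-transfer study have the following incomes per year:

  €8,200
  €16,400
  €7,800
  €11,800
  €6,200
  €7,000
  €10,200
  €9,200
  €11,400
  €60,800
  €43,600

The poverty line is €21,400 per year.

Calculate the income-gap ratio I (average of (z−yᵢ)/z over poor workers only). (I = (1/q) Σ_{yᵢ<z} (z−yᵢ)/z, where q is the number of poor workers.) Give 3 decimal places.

0.542

Poor units: €6,200, €7,000, €7,800, €8,200, €9,200, €10,200, €11,400, €11,800, €16,400 (q = 9 of N = 11).
Relative gaps: 0.7103, 0.6729, 0.6355, 0.6168, 0.5701, 0.5234, 0.4673, 0.4486, 0.2336; sum = 4.878505.
I averages over the q = 9 poor units only: 4.878505 / 9 = 0.542.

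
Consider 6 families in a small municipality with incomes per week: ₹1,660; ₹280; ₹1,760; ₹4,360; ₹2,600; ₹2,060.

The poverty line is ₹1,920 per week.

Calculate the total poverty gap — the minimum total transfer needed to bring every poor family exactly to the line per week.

Poor units: ₹280, ₹1,660, ₹1,760 (q = 3 of N = 6).
Individual gaps: 1920−280 = 1640; 1920−1660 = 260; 1920−1760 = 160.
Aggregate gap = ₹2,060.

₹2,060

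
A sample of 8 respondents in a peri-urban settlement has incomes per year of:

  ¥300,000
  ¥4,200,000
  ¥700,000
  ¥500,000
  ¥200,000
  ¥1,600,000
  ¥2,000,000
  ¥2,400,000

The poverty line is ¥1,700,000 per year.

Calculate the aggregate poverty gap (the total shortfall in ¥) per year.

Poor units: ¥200,000, ¥300,000, ¥500,000, ¥700,000, ¥1,600,000 (q = 5 of N = 8).
Individual gaps: 1700000−200000 = 1500000; 1700000−300000 = 1400000; 1700000−500000 = 1200000; 1700000−700000 = 1000000; 1700000−1600000 = 100000.
Aggregate gap = ¥5,200,000.

¥5,200,000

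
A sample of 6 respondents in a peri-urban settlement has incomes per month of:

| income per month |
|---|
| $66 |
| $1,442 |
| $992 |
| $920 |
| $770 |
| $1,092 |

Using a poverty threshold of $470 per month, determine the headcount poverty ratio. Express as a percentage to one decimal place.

16.7%

1 of the 6 respondents have income below $470.
H = 1/6 = 16.7%.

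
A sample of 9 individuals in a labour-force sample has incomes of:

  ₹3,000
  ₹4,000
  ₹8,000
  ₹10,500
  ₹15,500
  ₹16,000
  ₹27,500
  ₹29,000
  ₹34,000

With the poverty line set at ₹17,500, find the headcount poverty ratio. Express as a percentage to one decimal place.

66.7%

6 of the 9 individuals have income below ₹17,500.
H = 6/9 = 66.7%.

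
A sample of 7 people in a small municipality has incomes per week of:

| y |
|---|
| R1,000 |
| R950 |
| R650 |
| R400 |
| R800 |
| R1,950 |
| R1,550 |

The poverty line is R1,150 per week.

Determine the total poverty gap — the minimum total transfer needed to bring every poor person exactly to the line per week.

R1,950

Below z: R400, R650, R800, R950, R1,000 (q = 5 of N = 7).
Individual gaps: 1150−400 = 750; 1150−650 = 500; 1150−800 = 350; 1150−950 = 200; 1150−1000 = 150.
Aggregate gap = R1,950.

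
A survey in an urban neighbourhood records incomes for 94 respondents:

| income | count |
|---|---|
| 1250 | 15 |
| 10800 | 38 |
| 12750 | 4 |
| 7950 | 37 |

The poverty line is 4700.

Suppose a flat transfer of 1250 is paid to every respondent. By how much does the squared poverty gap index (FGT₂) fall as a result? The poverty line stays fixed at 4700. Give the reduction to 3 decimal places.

0.051

Before: below the line — 15×1250; squared poverty gap index (FGT₂) = 0.08598.
After the 1250 transfer: below the line — 15×2500; squared poverty gap index (FGT₂) = 0.03496.
Reduction = 0.08598 − 0.03496 = 0.051.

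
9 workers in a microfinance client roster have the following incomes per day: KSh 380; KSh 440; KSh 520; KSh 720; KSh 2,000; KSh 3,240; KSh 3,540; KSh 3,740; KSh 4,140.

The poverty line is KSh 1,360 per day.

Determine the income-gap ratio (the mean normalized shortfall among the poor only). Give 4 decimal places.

Incomes under z: KSh 380, KSh 440, KSh 520, KSh 720 (q = 4 of N = 9).
Relative gaps: 0.7206, 0.6765, 0.6176, 0.4706; sum = 2.485294.
The income-gap ratio divides by q (the poor only): 2.485294 / 4 = 0.6213.

0.6213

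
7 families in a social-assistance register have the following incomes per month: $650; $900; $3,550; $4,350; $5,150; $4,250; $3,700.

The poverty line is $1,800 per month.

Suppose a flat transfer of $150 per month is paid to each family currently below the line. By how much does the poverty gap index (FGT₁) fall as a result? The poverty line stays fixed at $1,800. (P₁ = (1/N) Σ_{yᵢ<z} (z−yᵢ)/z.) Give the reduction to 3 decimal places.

0.024

Before: below the line — $650, $900; poverty gap index (FGT₁) = 0.16270.
After the $150 transfer: below the line — $800, $1,050; poverty gap index (FGT₁) = 0.13889.
Reduction = 0.16270 − 0.13889 = 0.024.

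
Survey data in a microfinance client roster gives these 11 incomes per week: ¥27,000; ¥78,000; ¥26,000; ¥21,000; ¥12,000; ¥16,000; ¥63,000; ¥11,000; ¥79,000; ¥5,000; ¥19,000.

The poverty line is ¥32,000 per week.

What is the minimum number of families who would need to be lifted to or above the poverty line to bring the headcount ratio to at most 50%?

3

8 of the 11 families are poor, so H = 8/11 = 0.727.
A headcount ratio of at most 50% allows at most ⌊0.50 × 11⌋ = 5 poor families.
So at least 8 − 5 = 3 must be lifted.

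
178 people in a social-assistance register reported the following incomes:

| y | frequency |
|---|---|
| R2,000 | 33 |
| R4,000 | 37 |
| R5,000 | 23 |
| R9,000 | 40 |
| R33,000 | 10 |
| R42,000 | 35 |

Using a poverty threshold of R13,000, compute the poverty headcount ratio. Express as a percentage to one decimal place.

133 of the 178 people have income below R13,000.
H = 133/178 = 74.7%.

74.7%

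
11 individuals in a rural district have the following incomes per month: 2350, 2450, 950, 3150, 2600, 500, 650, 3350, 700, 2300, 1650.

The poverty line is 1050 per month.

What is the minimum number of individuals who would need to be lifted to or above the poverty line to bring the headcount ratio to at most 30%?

Currently q = 4 of N = 11 are below the line (H = 0.364).
A headcount ratio of at most 30% allows at most ⌊0.30 × 11⌋ = 3 poor individuals.
So at least 4 − 3 = 1 must be lifted.

1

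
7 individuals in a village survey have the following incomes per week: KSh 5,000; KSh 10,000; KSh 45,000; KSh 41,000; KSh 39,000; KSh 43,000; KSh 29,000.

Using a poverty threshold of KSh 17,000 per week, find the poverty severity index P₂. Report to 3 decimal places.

0.095

Below the line: KSh 5,000, KSh 10,000 (q = 2 of N = 7).
Shortfall ratios: (17000−5000)/17000 = 0.7059; (17000−10000)/17000 = 0.4118.
Squared: 0.4983; 0.1696.
Sum = 0.667820; P₂ = 0.667820 / 7 = 0.095.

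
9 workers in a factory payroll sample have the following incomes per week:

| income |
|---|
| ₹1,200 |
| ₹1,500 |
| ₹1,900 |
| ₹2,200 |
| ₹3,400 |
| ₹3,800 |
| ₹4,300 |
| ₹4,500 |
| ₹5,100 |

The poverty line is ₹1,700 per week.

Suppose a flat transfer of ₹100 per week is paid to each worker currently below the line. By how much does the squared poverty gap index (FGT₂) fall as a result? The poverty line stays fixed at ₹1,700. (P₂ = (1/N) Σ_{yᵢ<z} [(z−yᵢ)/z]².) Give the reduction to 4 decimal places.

0.0046

Before: below the line — ₹1,200, ₹1,500; squared poverty gap index (FGT₂) = 0.011150.
After the ₹100 transfer: below the line — ₹1,300, ₹1,600; squared poverty gap index (FGT₂) = 0.006536.
Reduction = 0.011150 − 0.006536 = 0.0046.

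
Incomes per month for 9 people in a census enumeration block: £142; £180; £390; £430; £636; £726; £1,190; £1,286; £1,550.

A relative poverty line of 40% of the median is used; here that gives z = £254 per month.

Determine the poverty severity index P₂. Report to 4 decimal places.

0.0310

Poor units: £142, £180 (q = 2 of N = 9).
Shortfall ratios: (254−142)/254 = 0.4409; (254−180)/254 = 0.2913.
Squared: 0.1944; 0.0849.
Sum = 0.279311; P₂ = 0.279311 / 9 = 0.0310.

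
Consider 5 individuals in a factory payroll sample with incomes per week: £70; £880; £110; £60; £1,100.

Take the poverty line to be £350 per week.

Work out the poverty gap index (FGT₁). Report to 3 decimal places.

Below the line: £60, £70, £110 (q = 3 of N = 5).
Gap ratios (z−y)/z: (350−60)/350 = 0.8286; (350−70)/350 = 0.8000; (350−110)/350 = 0.6857.
Sum of shortfalls = 2.314286; P₁ averages over all N: 2.314286 / 5 = 0.463.

0.463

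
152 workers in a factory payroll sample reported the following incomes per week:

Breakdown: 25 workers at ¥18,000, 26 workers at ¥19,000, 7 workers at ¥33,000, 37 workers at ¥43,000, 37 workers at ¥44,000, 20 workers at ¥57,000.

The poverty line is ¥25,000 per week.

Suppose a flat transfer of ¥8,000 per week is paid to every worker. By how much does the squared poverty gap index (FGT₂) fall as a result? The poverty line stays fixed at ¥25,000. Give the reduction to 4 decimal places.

Before: below the line — 25×¥18,000, 26×¥19,000; squared poverty gap index (FGT₂) = 0.022747.
After the ¥8,000 transfer: below the line — none; squared poverty gap index (FGT₂) = 0.000000.
Reduction = 0.022747 − 0.000000 = 0.0227.

0.0227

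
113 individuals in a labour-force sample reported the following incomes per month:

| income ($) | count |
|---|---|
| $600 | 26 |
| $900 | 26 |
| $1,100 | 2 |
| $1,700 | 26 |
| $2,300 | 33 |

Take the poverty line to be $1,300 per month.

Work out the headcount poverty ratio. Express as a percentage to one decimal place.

47.8%

54 of the 113 individuals have income below $1,300.
H = 54/113 = 47.8%.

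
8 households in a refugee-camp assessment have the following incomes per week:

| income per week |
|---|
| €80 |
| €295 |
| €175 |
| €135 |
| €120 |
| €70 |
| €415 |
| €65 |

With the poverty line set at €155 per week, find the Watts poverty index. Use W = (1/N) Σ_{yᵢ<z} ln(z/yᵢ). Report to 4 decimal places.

0.3399

Poor units: €65, €70, €80, €120, €135 (q = 5 of N = 8).
Log shortfalls: ln(155/65) = 0.8690; ln(155/70) = 0.7949; ln(155/80) = 0.6614; ln(155/120) = 0.2559; ln(155/135) = 0.1382.
W = 2.719450 / 8 = 0.3399.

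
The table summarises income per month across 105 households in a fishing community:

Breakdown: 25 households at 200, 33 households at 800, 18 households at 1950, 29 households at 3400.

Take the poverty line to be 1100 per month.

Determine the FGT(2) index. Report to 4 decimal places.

Below z: 25×200, 33×800 (q = 58 of N = 105).
Gap ratios (z−y)/z: (1100−200)/1100 = 0.8182 (×25); (1100−800)/1100 = 0.2727 (×33).
Squared: 0.6694 (×25); 0.0744 (×33).
Sum = 19.190083; P₂ = 19.190083 / 105 = 0.1828.

0.1828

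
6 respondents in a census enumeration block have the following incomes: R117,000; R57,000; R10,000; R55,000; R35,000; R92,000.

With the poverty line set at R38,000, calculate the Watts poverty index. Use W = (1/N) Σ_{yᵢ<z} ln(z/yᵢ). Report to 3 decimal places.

Below the line: R10,000, R35,000 (q = 2 of N = 6).
Log gaps: ln(38000/10000) = 1.3350; ln(38000/35000) = 0.0822.
W = 1.417239 / 6 = 0.236.

0.236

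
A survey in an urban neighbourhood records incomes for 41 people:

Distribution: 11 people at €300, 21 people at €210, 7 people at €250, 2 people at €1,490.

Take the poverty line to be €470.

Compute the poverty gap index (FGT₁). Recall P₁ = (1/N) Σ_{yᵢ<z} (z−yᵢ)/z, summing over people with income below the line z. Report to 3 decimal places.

Poor units: 21×€210, 7×€250, 11×€300 (q = 39 of N = 41).
Relative gaps: (470−210)/470 = 0.5532 (×21); (470−250)/470 = 0.4681 (×7); (470−300)/470 = 0.3617 (×11).
Σ = 18.872340. Dividing by the full population N = 41 gives P₁ = 0.460.

0.460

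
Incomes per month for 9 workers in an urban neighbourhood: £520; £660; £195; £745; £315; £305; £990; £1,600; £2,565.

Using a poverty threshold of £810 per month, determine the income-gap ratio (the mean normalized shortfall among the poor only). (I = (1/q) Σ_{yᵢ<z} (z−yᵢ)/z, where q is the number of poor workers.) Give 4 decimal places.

Incomes under z: £195, £305, £315, £520, £660, £745 (q = 6 of N = 9).
Relative gaps: 0.7593, 0.6235, 0.6111, 0.3580, 0.1852, 0.0802; sum = 2.617284.
I averages over the q = 6 poor units only: 2.617284 / 6 = 0.4362.

0.4362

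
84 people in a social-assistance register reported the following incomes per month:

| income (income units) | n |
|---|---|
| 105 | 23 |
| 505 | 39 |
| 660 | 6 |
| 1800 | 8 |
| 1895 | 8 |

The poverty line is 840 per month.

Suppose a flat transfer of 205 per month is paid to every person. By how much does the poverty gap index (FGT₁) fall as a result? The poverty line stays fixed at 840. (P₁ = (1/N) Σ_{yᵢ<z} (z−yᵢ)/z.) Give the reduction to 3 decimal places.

0.195

Before: below the line — 23×105, 39×505, 6×660; poverty gap index (FGT₁) = 0.44005.
After the 205 transfer: below the line — 23×310, 39×710; poverty gap index (FGT₁) = 0.24461.
Reduction = 0.44005 − 0.24461 = 0.195.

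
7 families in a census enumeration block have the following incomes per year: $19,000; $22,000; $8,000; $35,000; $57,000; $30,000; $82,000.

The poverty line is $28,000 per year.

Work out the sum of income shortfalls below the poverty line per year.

Below the line: $8,000, $19,000, $22,000 (q = 3 of N = 7).
Individual gaps: 28000−8000 = 20000; 28000−19000 = 9000; 28000−22000 = 6000.
Aggregate gap = $35,000.

$35,000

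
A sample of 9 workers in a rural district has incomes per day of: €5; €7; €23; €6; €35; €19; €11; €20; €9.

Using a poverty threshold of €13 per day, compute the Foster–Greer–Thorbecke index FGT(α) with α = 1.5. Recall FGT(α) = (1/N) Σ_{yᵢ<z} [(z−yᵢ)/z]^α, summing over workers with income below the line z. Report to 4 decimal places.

Incomes under z: €5, €6, €7, €9, €11 (q = 5 of N = 9).
Shortfall ratios: (13−5)/13 = 0.6154; (13−6)/13 = 0.5385; (13−7)/13 = 0.4615; (13−9)/13 = 0.3077; (13−11)/13 = 0.1538.
Raised to α = 1.5: 0.48275; 0.39512; 0.31355; 0.17068; 0.06034.
Sum = 1.422444; FGT(1.5) = 1.422444 / 9 = 0.1580.

0.1580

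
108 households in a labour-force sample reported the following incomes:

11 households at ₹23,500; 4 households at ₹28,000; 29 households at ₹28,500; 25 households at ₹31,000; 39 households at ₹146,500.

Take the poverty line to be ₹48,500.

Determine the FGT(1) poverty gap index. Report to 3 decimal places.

Incomes under z: 11×₹23,500, 4×₹28,000, 29×₹28,500, 25×₹31,000 (q = 69 of N = 108).
Gap ratios (z−y)/z: (48500−23500)/48500 = 0.5155 (×11); (48500−28000)/48500 = 0.4227 (×4); (48500−28500)/48500 = 0.4124 (×29); (48500−31000)/48500 = 0.3608 (×25).
Sum of shortfalls = 28.340206; P₁ averages over all N: 28.340206 / 108 = 0.262.

0.262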